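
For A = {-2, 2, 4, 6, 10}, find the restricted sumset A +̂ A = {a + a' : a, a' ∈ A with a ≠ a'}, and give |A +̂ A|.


Restricted sumset: A +̂ A = {a + a' : a ∈ A, a' ∈ A, a ≠ a'}.
Equivalently, take A + A and drop any sum 2a that is achievable ONLY as a + a for a ∈ A (i.e. sums representable only with equal summands).
Enumerate pairs (a, a') with a < a' (symmetric, so each unordered pair gives one sum; this covers all a ≠ a'):
  -2 + 2 = 0
  -2 + 4 = 2
  -2 + 6 = 4
  -2 + 10 = 8
  2 + 4 = 6
  2 + 6 = 8
  2 + 10 = 12
  4 + 6 = 10
  4 + 10 = 14
  6 + 10 = 16
Collected distinct sums: {0, 2, 4, 6, 8, 10, 12, 14, 16}
|A +̂ A| = 9
(Reference bound: |A +̂ A| ≥ 2|A| - 3 for |A| ≥ 2, with |A| = 5 giving ≥ 7.)

|A +̂ A| = 9


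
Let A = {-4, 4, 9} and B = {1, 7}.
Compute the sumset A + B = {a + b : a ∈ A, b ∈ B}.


A + B = {a + b : a ∈ A, b ∈ B}.
Enumerate all |A|·|B| = 3·2 = 6 pairs (a, b) and collect distinct sums.
a = -4: -4+1=-3, -4+7=3
a = 4: 4+1=5, 4+7=11
a = 9: 9+1=10, 9+7=16
Collecting distinct sums: A + B = {-3, 3, 5, 10, 11, 16}
|A + B| = 6

A + B = {-3, 3, 5, 10, 11, 16}


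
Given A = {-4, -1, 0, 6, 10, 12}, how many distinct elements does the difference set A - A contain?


A - A = {a - a' : a, a' ∈ A}; |A| = 6.
Bounds: 2|A|-1 ≤ |A - A| ≤ |A|² - |A| + 1, i.e. 11 ≤ |A - A| ≤ 31.
Note: 0 ∈ A - A always (from a - a). The set is symmetric: if d ∈ A - A then -d ∈ A - A.
Enumerate nonzero differences d = a - a' with a > a' (then include -d):
Positive differences: {1, 2, 3, 4, 6, 7, 10, 11, 12, 13, 14, 16}
Full difference set: {0} ∪ (positive diffs) ∪ (negative diffs).
|A - A| = 1 + 2·12 = 25 (matches direct enumeration: 25).

|A - A| = 25


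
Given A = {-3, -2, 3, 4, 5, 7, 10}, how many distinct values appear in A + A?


A + A = {a + a' : a, a' ∈ A}; |A| = 7.
General bounds: 2|A| - 1 ≤ |A + A| ≤ |A|(|A|+1)/2, i.e. 13 ≤ |A + A| ≤ 28.
Lower bound 2|A|-1 is attained iff A is an arithmetic progression.
Enumerate sums a + a' for a ≤ a' (symmetric, so this suffices):
a = -3: -3+-3=-6, -3+-2=-5, -3+3=0, -3+4=1, -3+5=2, -3+7=4, -3+10=7
a = -2: -2+-2=-4, -2+3=1, -2+4=2, -2+5=3, -2+7=5, -2+10=8
a = 3: 3+3=6, 3+4=7, 3+5=8, 3+7=10, 3+10=13
a = 4: 4+4=8, 4+5=9, 4+7=11, 4+10=14
a = 5: 5+5=10, 5+7=12, 5+10=15
a = 7: 7+7=14, 7+10=17
a = 10: 10+10=20
Distinct sums: {-6, -5, -4, 0, 1, 2, 3, 4, 5, 6, 7, 8, 9, 10, 11, 12, 13, 14, 15, 17, 20}
|A + A| = 21

|A + A| = 21


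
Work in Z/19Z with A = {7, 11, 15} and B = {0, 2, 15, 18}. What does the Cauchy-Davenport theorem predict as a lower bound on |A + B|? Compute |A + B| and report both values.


Cauchy-Davenport: |A + B| ≥ min(p, |A| + |B| - 1) for A, B nonempty in Z/pZ.
|A| = 3, |B| = 4, p = 19.
CD lower bound = min(19, 3 + 4 - 1) = min(19, 6) = 6.
Compute A + B mod 19 directly:
a = 7: 7+0=7, 7+2=9, 7+15=3, 7+18=6
a = 11: 11+0=11, 11+2=13, 11+15=7, 11+18=10
a = 15: 15+0=15, 15+2=17, 15+15=11, 15+18=14
A + B = {3, 6, 7, 9, 10, 11, 13, 14, 15, 17}, so |A + B| = 10.
Verify: 10 ≥ 6? Yes ✓.

CD lower bound = 6, actual |A + B| = 10.


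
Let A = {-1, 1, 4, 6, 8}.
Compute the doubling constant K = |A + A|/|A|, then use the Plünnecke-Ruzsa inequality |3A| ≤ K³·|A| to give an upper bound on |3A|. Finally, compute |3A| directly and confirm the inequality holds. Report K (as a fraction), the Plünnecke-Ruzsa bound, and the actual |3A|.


|A| = 5.
Step 1: Compute A + A by enumerating all 25 pairs.
A + A = {-2, 0, 2, 3, 5, 7, 8, 9, 10, 12, 14, 16}, so |A + A| = 12.
Step 2: Doubling constant K = |A + A|/|A| = 12/5 = 12/5 ≈ 2.4000.
Step 3: Plünnecke-Ruzsa gives |3A| ≤ K³·|A| = (2.4000)³ · 5 ≈ 69.1200.
Step 4: Compute 3A = A + A + A directly by enumerating all triples (a,b,c) ∈ A³; |3A| = 22.
Step 5: Check 22 ≤ 69.1200? Yes ✓.

K = 12/5, Plünnecke-Ruzsa bound K³|A| ≈ 69.1200, |3A| = 22, inequality holds.


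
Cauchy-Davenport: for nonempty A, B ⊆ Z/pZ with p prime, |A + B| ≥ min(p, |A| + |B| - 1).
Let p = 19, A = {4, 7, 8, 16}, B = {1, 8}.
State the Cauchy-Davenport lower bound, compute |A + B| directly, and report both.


Cauchy-Davenport: |A + B| ≥ min(p, |A| + |B| - 1) for A, B nonempty in Z/pZ.
|A| = 4, |B| = 2, p = 19.
CD lower bound = min(19, 4 + 2 - 1) = min(19, 5) = 5.
Compute A + B mod 19 directly:
a = 4: 4+1=5, 4+8=12
a = 7: 7+1=8, 7+8=15
a = 8: 8+1=9, 8+8=16
a = 16: 16+1=17, 16+8=5
A + B = {5, 8, 9, 12, 15, 16, 17}, so |A + B| = 7.
Verify: 7 ≥ 5? Yes ✓.

CD lower bound = 5, actual |A + B| = 7.


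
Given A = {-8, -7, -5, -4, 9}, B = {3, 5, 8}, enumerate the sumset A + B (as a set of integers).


A + B = {a + b : a ∈ A, b ∈ B}.
Enumerate all |A|·|B| = 5·3 = 15 pairs (a, b) and collect distinct sums.
a = -8: -8+3=-5, -8+5=-3, -8+8=0
a = -7: -7+3=-4, -7+5=-2, -7+8=1
a = -5: -5+3=-2, -5+5=0, -5+8=3
a = -4: -4+3=-1, -4+5=1, -4+8=4
a = 9: 9+3=12, 9+5=14, 9+8=17
Collecting distinct sums: A + B = {-5, -4, -3, -2, -1, 0, 1, 3, 4, 12, 14, 17}
|A + B| = 12

A + B = {-5, -4, -3, -2, -1, 0, 1, 3, 4, 12, 14, 17}


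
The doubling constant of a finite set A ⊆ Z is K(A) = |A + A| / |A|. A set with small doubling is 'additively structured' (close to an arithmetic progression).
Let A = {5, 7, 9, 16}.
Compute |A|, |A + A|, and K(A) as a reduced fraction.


|A| = 4.
Compute A + A by enumerating all 16 pairs.
A + A = {10, 12, 14, 16, 18, 21, 23, 25, 32}, so |A + A| = 9.
K = |A + A| / |A| = 9/4 (already in lowest terms) ≈ 2.2500.
Reference: AP of size 4 gives K = 7/4 ≈ 1.7500; a fully generic set of size 4 gives K ≈ 2.5000.

|A| = 4, |A + A| = 9, K = 9/4.


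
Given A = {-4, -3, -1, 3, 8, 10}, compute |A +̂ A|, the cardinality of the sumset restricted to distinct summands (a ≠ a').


Restricted sumset: A +̂ A = {a + a' : a ∈ A, a' ∈ A, a ≠ a'}.
Equivalently, take A + A and drop any sum 2a that is achievable ONLY as a + a for a ∈ A (i.e. sums representable only with equal summands).
Enumerate pairs (a, a') with a < a' (symmetric, so each unordered pair gives one sum; this covers all a ≠ a'):
  -4 + -3 = -7
  -4 + -1 = -5
  -4 + 3 = -1
  -4 + 8 = 4
  -4 + 10 = 6
  -3 + -1 = -4
  -3 + 3 = 0
  -3 + 8 = 5
  -3 + 10 = 7
  -1 + 3 = 2
  -1 + 8 = 7
  -1 + 10 = 9
  3 + 8 = 11
  3 + 10 = 13
  8 + 10 = 18
Collected distinct sums: {-7, -5, -4, -1, 0, 2, 4, 5, 6, 7, 9, 11, 13, 18}
|A +̂ A| = 14
(Reference bound: |A +̂ A| ≥ 2|A| - 3 for |A| ≥ 2, with |A| = 6 giving ≥ 9.)

|A +̂ A| = 14


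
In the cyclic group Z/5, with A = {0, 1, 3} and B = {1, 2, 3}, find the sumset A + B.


Work in Z/5Z: reduce every sum a + b modulo 5.
Enumerate all 9 pairs:
a = 0: 0+1=1, 0+2=2, 0+3=3
a = 1: 1+1=2, 1+2=3, 1+3=4
a = 3: 3+1=4, 3+2=0, 3+3=1
Distinct residues collected: {0, 1, 2, 3, 4}
|A + B| = 5 (out of 5 total residues).

A + B = {0, 1, 2, 3, 4}


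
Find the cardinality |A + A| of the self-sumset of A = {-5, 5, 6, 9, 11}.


A + A = {a + a' : a, a' ∈ A}; |A| = 5.
General bounds: 2|A| - 1 ≤ |A + A| ≤ |A|(|A|+1)/2, i.e. 9 ≤ |A + A| ≤ 15.
Lower bound 2|A|-1 is attained iff A is an arithmetic progression.
Enumerate sums a + a' for a ≤ a' (symmetric, so this suffices):
a = -5: -5+-5=-10, -5+5=0, -5+6=1, -5+9=4, -5+11=6
a = 5: 5+5=10, 5+6=11, 5+9=14, 5+11=16
a = 6: 6+6=12, 6+9=15, 6+11=17
a = 9: 9+9=18, 9+11=20
a = 11: 11+11=22
Distinct sums: {-10, 0, 1, 4, 6, 10, 11, 12, 14, 15, 16, 17, 18, 20, 22}
|A + A| = 15

|A + A| = 15


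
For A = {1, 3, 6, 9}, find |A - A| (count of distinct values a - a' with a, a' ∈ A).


A - A = {a - a' : a, a' ∈ A}; |A| = 4.
Bounds: 2|A|-1 ≤ |A - A| ≤ |A|² - |A| + 1, i.e. 7 ≤ |A - A| ≤ 13.
Note: 0 ∈ A - A always (from a - a). The set is symmetric: if d ∈ A - A then -d ∈ A - A.
Enumerate nonzero differences d = a - a' with a > a' (then include -d):
Positive differences: {2, 3, 5, 6, 8}
Full difference set: {0} ∪ (positive diffs) ∪ (negative diffs).
|A - A| = 1 + 2·5 = 11 (matches direct enumeration: 11).

|A - A| = 11


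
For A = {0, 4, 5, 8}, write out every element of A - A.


A - A = {a - a' : a, a' ∈ A}.
Compute a - a' for each ordered pair (a, a'):
a = 0: 0-0=0, 0-4=-4, 0-5=-5, 0-8=-8
a = 4: 4-0=4, 4-4=0, 4-5=-1, 4-8=-4
a = 5: 5-0=5, 5-4=1, 5-5=0, 5-8=-3
a = 8: 8-0=8, 8-4=4, 8-5=3, 8-8=0
Collecting distinct values (and noting 0 appears from a-a):
A - A = {-8, -5, -4, -3, -1, 0, 1, 3, 4, 5, 8}
|A - A| = 11

A - A = {-8, -5, -4, -3, -1, 0, 1, 3, 4, 5, 8}


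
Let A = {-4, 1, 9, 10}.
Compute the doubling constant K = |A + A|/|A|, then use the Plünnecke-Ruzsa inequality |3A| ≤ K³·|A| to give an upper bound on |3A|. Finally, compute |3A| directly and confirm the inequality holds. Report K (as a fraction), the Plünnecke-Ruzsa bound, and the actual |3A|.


|A| = 4.
Step 1: Compute A + A by enumerating all 16 pairs.
A + A = {-8, -3, 2, 5, 6, 10, 11, 18, 19, 20}, so |A + A| = 10.
Step 2: Doubling constant K = |A + A|/|A| = 10/4 = 10/4 ≈ 2.5000.
Step 3: Plünnecke-Ruzsa gives |3A| ≤ K³·|A| = (2.5000)³ · 4 ≈ 62.5000.
Step 4: Compute 3A = A + A + A directly by enumerating all triples (a,b,c) ∈ A³; |3A| = 20.
Step 5: Check 20 ≤ 62.5000? Yes ✓.

K = 10/4, Plünnecke-Ruzsa bound K³|A| ≈ 62.5000, |3A| = 20, inequality holds.


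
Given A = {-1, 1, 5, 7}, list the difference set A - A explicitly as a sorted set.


A - A = {a - a' : a, a' ∈ A}.
Compute a - a' for each ordered pair (a, a'):
a = -1: -1--1=0, -1-1=-2, -1-5=-6, -1-7=-8
a = 1: 1--1=2, 1-1=0, 1-5=-4, 1-7=-6
a = 5: 5--1=6, 5-1=4, 5-5=0, 5-7=-2
a = 7: 7--1=8, 7-1=6, 7-5=2, 7-7=0
Collecting distinct values (and noting 0 appears from a-a):
A - A = {-8, -6, -4, -2, 0, 2, 4, 6, 8}
|A - A| = 9

A - A = {-8, -6, -4, -2, 0, 2, 4, 6, 8}


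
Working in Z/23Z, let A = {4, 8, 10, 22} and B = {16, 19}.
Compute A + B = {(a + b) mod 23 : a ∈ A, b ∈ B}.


Work in Z/23Z: reduce every sum a + b modulo 23.
Enumerate all 8 pairs:
a = 4: 4+16=20, 4+19=0
a = 8: 8+16=1, 8+19=4
a = 10: 10+16=3, 10+19=6
a = 22: 22+16=15, 22+19=18
Distinct residues collected: {0, 1, 3, 4, 6, 15, 18, 20}
|A + B| = 8 (out of 23 total residues).

A + B = {0, 1, 3, 4, 6, 15, 18, 20}


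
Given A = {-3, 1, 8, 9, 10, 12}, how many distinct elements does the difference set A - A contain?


A - A = {a - a' : a, a' ∈ A}; |A| = 6.
Bounds: 2|A|-1 ≤ |A - A| ≤ |A|² - |A| + 1, i.e. 11 ≤ |A - A| ≤ 31.
Note: 0 ∈ A - A always (from a - a). The set is symmetric: if d ∈ A - A then -d ∈ A - A.
Enumerate nonzero differences d = a - a' with a > a' (then include -d):
Positive differences: {1, 2, 3, 4, 7, 8, 9, 11, 12, 13, 15}
Full difference set: {0} ∪ (positive diffs) ∪ (negative diffs).
|A - A| = 1 + 2·11 = 23 (matches direct enumeration: 23).

|A - A| = 23


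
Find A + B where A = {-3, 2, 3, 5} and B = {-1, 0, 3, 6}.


A + B = {a + b : a ∈ A, b ∈ B}.
Enumerate all |A|·|B| = 4·4 = 16 pairs (a, b) and collect distinct sums.
a = -3: -3+-1=-4, -3+0=-3, -3+3=0, -3+6=3
a = 2: 2+-1=1, 2+0=2, 2+3=5, 2+6=8
a = 3: 3+-1=2, 3+0=3, 3+3=6, 3+6=9
a = 5: 5+-1=4, 5+0=5, 5+3=8, 5+6=11
Collecting distinct sums: A + B = {-4, -3, 0, 1, 2, 3, 4, 5, 6, 8, 9, 11}
|A + B| = 12

A + B = {-4, -3, 0, 1, 2, 3, 4, 5, 6, 8, 9, 11}


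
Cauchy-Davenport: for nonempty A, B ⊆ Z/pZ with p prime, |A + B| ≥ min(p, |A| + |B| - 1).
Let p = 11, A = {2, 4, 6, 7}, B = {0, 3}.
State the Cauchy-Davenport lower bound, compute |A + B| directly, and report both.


Cauchy-Davenport: |A + B| ≥ min(p, |A| + |B| - 1) for A, B nonempty in Z/pZ.
|A| = 4, |B| = 2, p = 11.
CD lower bound = min(11, 4 + 2 - 1) = min(11, 5) = 5.
Compute A + B mod 11 directly:
a = 2: 2+0=2, 2+3=5
a = 4: 4+0=4, 4+3=7
a = 6: 6+0=6, 6+3=9
a = 7: 7+0=7, 7+3=10
A + B = {2, 4, 5, 6, 7, 9, 10}, so |A + B| = 7.
Verify: 7 ≥ 5? Yes ✓.

CD lower bound = 5, actual |A + B| = 7.


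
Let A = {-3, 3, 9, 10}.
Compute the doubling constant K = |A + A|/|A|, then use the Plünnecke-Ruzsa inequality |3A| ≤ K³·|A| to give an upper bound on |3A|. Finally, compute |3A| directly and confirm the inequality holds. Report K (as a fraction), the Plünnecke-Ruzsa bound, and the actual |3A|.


|A| = 4.
Step 1: Compute A + A by enumerating all 16 pairs.
A + A = {-6, 0, 6, 7, 12, 13, 18, 19, 20}, so |A + A| = 9.
Step 2: Doubling constant K = |A + A|/|A| = 9/4 = 9/4 ≈ 2.2500.
Step 3: Plünnecke-Ruzsa gives |3A| ≤ K³·|A| = (2.2500)³ · 4 ≈ 45.5625.
Step 4: Compute 3A = A + A + A directly by enumerating all triples (a,b,c) ∈ A³; |3A| = 16.
Step 5: Check 16 ≤ 45.5625? Yes ✓.

K = 9/4, Plünnecke-Ruzsa bound K³|A| ≈ 45.5625, |3A| = 16, inequality holds.


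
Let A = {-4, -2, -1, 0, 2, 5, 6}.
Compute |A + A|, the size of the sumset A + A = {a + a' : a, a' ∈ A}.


A + A = {a + a' : a, a' ∈ A}; |A| = 7.
General bounds: 2|A| - 1 ≤ |A + A| ≤ |A|(|A|+1)/2, i.e. 13 ≤ |A + A| ≤ 28.
Lower bound 2|A|-1 is attained iff A is an arithmetic progression.
Enumerate sums a + a' for a ≤ a' (symmetric, so this suffices):
a = -4: -4+-4=-8, -4+-2=-6, -4+-1=-5, -4+0=-4, -4+2=-2, -4+5=1, -4+6=2
a = -2: -2+-2=-4, -2+-1=-3, -2+0=-2, -2+2=0, -2+5=3, -2+6=4
a = -1: -1+-1=-2, -1+0=-1, -1+2=1, -1+5=4, -1+6=5
a = 0: 0+0=0, 0+2=2, 0+5=5, 0+6=6
a = 2: 2+2=4, 2+5=7, 2+6=8
a = 5: 5+5=10, 5+6=11
a = 6: 6+6=12
Distinct sums: {-8, -6, -5, -4, -3, -2, -1, 0, 1, 2, 3, 4, 5, 6, 7, 8, 10, 11, 12}
|A + A| = 19

|A + A| = 19


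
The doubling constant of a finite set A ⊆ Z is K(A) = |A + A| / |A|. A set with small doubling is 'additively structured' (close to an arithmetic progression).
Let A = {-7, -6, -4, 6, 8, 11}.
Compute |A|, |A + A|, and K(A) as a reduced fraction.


|A| = 6.
Compute A + A by enumerating all 36 pairs.
A + A = {-14, -13, -12, -11, -10, -8, -1, 0, 1, 2, 4, 5, 7, 12, 14, 16, 17, 19, 22}, so |A + A| = 19.
K = |A + A| / |A| = 19/6 (already in lowest terms) ≈ 3.1667.
Reference: AP of size 6 gives K = 11/6 ≈ 1.8333; a fully generic set of size 6 gives K ≈ 3.5000.

|A| = 6, |A + A| = 19, K = 19/6.


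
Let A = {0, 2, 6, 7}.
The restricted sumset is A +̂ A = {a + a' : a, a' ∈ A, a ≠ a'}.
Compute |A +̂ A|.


Restricted sumset: A +̂ A = {a + a' : a ∈ A, a' ∈ A, a ≠ a'}.
Equivalently, take A + A and drop any sum 2a that is achievable ONLY as a + a for a ∈ A (i.e. sums representable only with equal summands).
Enumerate pairs (a, a') with a < a' (symmetric, so each unordered pair gives one sum; this covers all a ≠ a'):
  0 + 2 = 2
  0 + 6 = 6
  0 + 7 = 7
  2 + 6 = 8
  2 + 7 = 9
  6 + 7 = 13
Collected distinct sums: {2, 6, 7, 8, 9, 13}
|A +̂ A| = 6
(Reference bound: |A +̂ A| ≥ 2|A| - 3 for |A| ≥ 2, with |A| = 4 giving ≥ 5.)

|A +̂ A| = 6


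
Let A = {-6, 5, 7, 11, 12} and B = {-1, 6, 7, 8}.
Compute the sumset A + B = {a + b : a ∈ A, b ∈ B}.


A + B = {a + b : a ∈ A, b ∈ B}.
Enumerate all |A|·|B| = 5·4 = 20 pairs (a, b) and collect distinct sums.
a = -6: -6+-1=-7, -6+6=0, -6+7=1, -6+8=2
a = 5: 5+-1=4, 5+6=11, 5+7=12, 5+8=13
a = 7: 7+-1=6, 7+6=13, 7+7=14, 7+8=15
a = 11: 11+-1=10, 11+6=17, 11+7=18, 11+8=19
a = 12: 12+-1=11, 12+6=18, 12+7=19, 12+8=20
Collecting distinct sums: A + B = {-7, 0, 1, 2, 4, 6, 10, 11, 12, 13, 14, 15, 17, 18, 19, 20}
|A + B| = 16

A + B = {-7, 0, 1, 2, 4, 6, 10, 11, 12, 13, 14, 15, 17, 18, 19, 20}


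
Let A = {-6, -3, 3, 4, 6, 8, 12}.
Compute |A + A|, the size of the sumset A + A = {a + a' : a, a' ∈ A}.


A + A = {a + a' : a, a' ∈ A}; |A| = 7.
General bounds: 2|A| - 1 ≤ |A + A| ≤ |A|(|A|+1)/2, i.e. 13 ≤ |A + A| ≤ 28.
Lower bound 2|A|-1 is attained iff A is an arithmetic progression.
Enumerate sums a + a' for a ≤ a' (symmetric, so this suffices):
a = -6: -6+-6=-12, -6+-3=-9, -6+3=-3, -6+4=-2, -6+6=0, -6+8=2, -6+12=6
a = -3: -3+-3=-6, -3+3=0, -3+4=1, -3+6=3, -3+8=5, -3+12=9
a = 3: 3+3=6, 3+4=7, 3+6=9, 3+8=11, 3+12=15
a = 4: 4+4=8, 4+6=10, 4+8=12, 4+12=16
a = 6: 6+6=12, 6+8=14, 6+12=18
a = 8: 8+8=16, 8+12=20
a = 12: 12+12=24
Distinct sums: {-12, -9, -6, -3, -2, 0, 1, 2, 3, 5, 6, 7, 8, 9, 10, 11, 12, 14, 15, 16, 18, 20, 24}
|A + A| = 23

|A + A| = 23


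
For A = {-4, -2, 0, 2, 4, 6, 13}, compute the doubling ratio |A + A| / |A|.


|A| = 7.
Compute A + A by enumerating all 49 pairs.
A + A = {-8, -6, -4, -2, 0, 2, 4, 6, 8, 9, 10, 11, 12, 13, 15, 17, 19, 26}, so |A + A| = 18.
K = |A + A| / |A| = 18/7 (already in lowest terms) ≈ 2.5714.
Reference: AP of size 7 gives K = 13/7 ≈ 1.8571; a fully generic set of size 7 gives K ≈ 4.0000.

|A| = 7, |A + A| = 18, K = 18/7.


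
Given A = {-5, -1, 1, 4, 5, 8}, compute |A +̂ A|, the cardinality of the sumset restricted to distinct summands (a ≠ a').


Restricted sumset: A +̂ A = {a + a' : a ∈ A, a' ∈ A, a ≠ a'}.
Equivalently, take A + A and drop any sum 2a that is achievable ONLY as a + a for a ∈ A (i.e. sums representable only with equal summands).
Enumerate pairs (a, a') with a < a' (symmetric, so each unordered pair gives one sum; this covers all a ≠ a'):
  -5 + -1 = -6
  -5 + 1 = -4
  -5 + 4 = -1
  -5 + 5 = 0
  -5 + 8 = 3
  -1 + 1 = 0
  -1 + 4 = 3
  -1 + 5 = 4
  -1 + 8 = 7
  1 + 4 = 5
  1 + 5 = 6
  1 + 8 = 9
  4 + 5 = 9
  4 + 8 = 12
  5 + 8 = 13
Collected distinct sums: {-6, -4, -1, 0, 3, 4, 5, 6, 7, 9, 12, 13}
|A +̂ A| = 12
(Reference bound: |A +̂ A| ≥ 2|A| - 3 for |A| ≥ 2, with |A| = 6 giving ≥ 9.)

|A +̂ A| = 12


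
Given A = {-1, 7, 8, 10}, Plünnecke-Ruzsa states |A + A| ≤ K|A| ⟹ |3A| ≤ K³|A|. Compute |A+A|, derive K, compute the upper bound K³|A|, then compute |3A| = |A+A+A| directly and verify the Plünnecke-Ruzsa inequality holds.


|A| = 4.
Step 1: Compute A + A by enumerating all 16 pairs.
A + A = {-2, 6, 7, 9, 14, 15, 16, 17, 18, 20}, so |A + A| = 10.
Step 2: Doubling constant K = |A + A|/|A| = 10/4 = 10/4 ≈ 2.5000.
Step 3: Plünnecke-Ruzsa gives |3A| ≤ K³·|A| = (2.5000)³ · 4 ≈ 62.5000.
Step 4: Compute 3A = A + A + A directly by enumerating all triples (a,b,c) ∈ A³; |3A| = 19.
Step 5: Check 19 ≤ 62.5000? Yes ✓.

K = 10/4, Plünnecke-Ruzsa bound K³|A| ≈ 62.5000, |3A| = 19, inequality holds.


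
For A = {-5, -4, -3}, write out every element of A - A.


A - A = {a - a' : a, a' ∈ A}.
Compute a - a' for each ordered pair (a, a'):
a = -5: -5--5=0, -5--4=-1, -5--3=-2
a = -4: -4--5=1, -4--4=0, -4--3=-1
a = -3: -3--5=2, -3--4=1, -3--3=0
Collecting distinct values (and noting 0 appears from a-a):
A - A = {-2, -1, 0, 1, 2}
|A - A| = 5

A - A = {-2, -1, 0, 1, 2}


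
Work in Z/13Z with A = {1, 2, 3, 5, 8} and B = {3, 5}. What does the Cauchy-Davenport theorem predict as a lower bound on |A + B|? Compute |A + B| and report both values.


Cauchy-Davenport: |A + B| ≥ min(p, |A| + |B| - 1) for A, B nonempty in Z/pZ.
|A| = 5, |B| = 2, p = 13.
CD lower bound = min(13, 5 + 2 - 1) = min(13, 6) = 6.
Compute A + B mod 13 directly:
a = 1: 1+3=4, 1+5=6
a = 2: 2+3=5, 2+5=7
a = 3: 3+3=6, 3+5=8
a = 5: 5+3=8, 5+5=10
a = 8: 8+3=11, 8+5=0
A + B = {0, 4, 5, 6, 7, 8, 10, 11}, so |A + B| = 8.
Verify: 8 ≥ 6? Yes ✓.

CD lower bound = 6, actual |A + B| = 8.


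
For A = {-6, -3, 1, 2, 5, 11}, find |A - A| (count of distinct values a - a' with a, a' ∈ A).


A - A = {a - a' : a, a' ∈ A}; |A| = 6.
Bounds: 2|A|-1 ≤ |A - A| ≤ |A|² - |A| + 1, i.e. 11 ≤ |A - A| ≤ 31.
Note: 0 ∈ A - A always (from a - a). The set is symmetric: if d ∈ A - A then -d ∈ A - A.
Enumerate nonzero differences d = a - a' with a > a' (then include -d):
Positive differences: {1, 3, 4, 5, 6, 7, 8, 9, 10, 11, 14, 17}
Full difference set: {0} ∪ (positive diffs) ∪ (negative diffs).
|A - A| = 1 + 2·12 = 25 (matches direct enumeration: 25).

|A - A| = 25


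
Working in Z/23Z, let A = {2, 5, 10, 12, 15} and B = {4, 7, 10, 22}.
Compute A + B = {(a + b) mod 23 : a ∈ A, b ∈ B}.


Work in Z/23Z: reduce every sum a + b modulo 23.
Enumerate all 20 pairs:
a = 2: 2+4=6, 2+7=9, 2+10=12, 2+22=1
a = 5: 5+4=9, 5+7=12, 5+10=15, 5+22=4
a = 10: 10+4=14, 10+7=17, 10+10=20, 10+22=9
a = 12: 12+4=16, 12+7=19, 12+10=22, 12+22=11
a = 15: 15+4=19, 15+7=22, 15+10=2, 15+22=14
Distinct residues collected: {1, 2, 4, 6, 9, 11, 12, 14, 15, 16, 17, 19, 20, 22}
|A + B| = 14 (out of 23 total residues).

A + B = {1, 2, 4, 6, 9, 11, 12, 14, 15, 16, 17, 19, 20, 22}


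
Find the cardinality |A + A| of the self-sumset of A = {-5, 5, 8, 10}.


A + A = {a + a' : a, a' ∈ A}; |A| = 4.
General bounds: 2|A| - 1 ≤ |A + A| ≤ |A|(|A|+1)/2, i.e. 7 ≤ |A + A| ≤ 10.
Lower bound 2|A|-1 is attained iff A is an arithmetic progression.
Enumerate sums a + a' for a ≤ a' (symmetric, so this suffices):
a = -5: -5+-5=-10, -5+5=0, -5+8=3, -5+10=5
a = 5: 5+5=10, 5+8=13, 5+10=15
a = 8: 8+8=16, 8+10=18
a = 10: 10+10=20
Distinct sums: {-10, 0, 3, 5, 10, 13, 15, 16, 18, 20}
|A + A| = 10

|A + A| = 10


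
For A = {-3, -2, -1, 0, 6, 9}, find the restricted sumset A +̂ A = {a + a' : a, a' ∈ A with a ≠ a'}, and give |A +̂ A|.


Restricted sumset: A +̂ A = {a + a' : a ∈ A, a' ∈ A, a ≠ a'}.
Equivalently, take A + A and drop any sum 2a that is achievable ONLY as a + a for a ∈ A (i.e. sums representable only with equal summands).
Enumerate pairs (a, a') with a < a' (symmetric, so each unordered pair gives one sum; this covers all a ≠ a'):
  -3 + -2 = -5
  -3 + -1 = -4
  -3 + 0 = -3
  -3 + 6 = 3
  -3 + 9 = 6
  -2 + -1 = -3
  -2 + 0 = -2
  -2 + 6 = 4
  -2 + 9 = 7
  -1 + 0 = -1
  -1 + 6 = 5
  -1 + 9 = 8
  0 + 6 = 6
  0 + 9 = 9
  6 + 9 = 15
Collected distinct sums: {-5, -4, -3, -2, -1, 3, 4, 5, 6, 7, 8, 9, 15}
|A +̂ A| = 13
(Reference bound: |A +̂ A| ≥ 2|A| - 3 for |A| ≥ 2, with |A| = 6 giving ≥ 9.)

|A +̂ A| = 13


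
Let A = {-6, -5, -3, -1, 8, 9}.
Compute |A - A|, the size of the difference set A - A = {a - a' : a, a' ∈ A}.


A - A = {a - a' : a, a' ∈ A}; |A| = 6.
Bounds: 2|A|-1 ≤ |A - A| ≤ |A|² - |A| + 1, i.e. 11 ≤ |A - A| ≤ 31.
Note: 0 ∈ A - A always (from a - a). The set is symmetric: if d ∈ A - A then -d ∈ A - A.
Enumerate nonzero differences d = a - a' with a > a' (then include -d):
Positive differences: {1, 2, 3, 4, 5, 9, 10, 11, 12, 13, 14, 15}
Full difference set: {0} ∪ (positive diffs) ∪ (negative diffs).
|A - A| = 1 + 2·12 = 25 (matches direct enumeration: 25).

|A - A| = 25


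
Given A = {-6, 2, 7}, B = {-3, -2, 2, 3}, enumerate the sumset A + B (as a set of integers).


A + B = {a + b : a ∈ A, b ∈ B}.
Enumerate all |A|·|B| = 3·4 = 12 pairs (a, b) and collect distinct sums.
a = -6: -6+-3=-9, -6+-2=-8, -6+2=-4, -6+3=-3
a = 2: 2+-3=-1, 2+-2=0, 2+2=4, 2+3=5
a = 7: 7+-3=4, 7+-2=5, 7+2=9, 7+3=10
Collecting distinct sums: A + B = {-9, -8, -4, -3, -1, 0, 4, 5, 9, 10}
|A + B| = 10

A + B = {-9, -8, -4, -3, -1, 0, 4, 5, 9, 10}


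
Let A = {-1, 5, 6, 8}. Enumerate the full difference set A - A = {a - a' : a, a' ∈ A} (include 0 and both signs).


A - A = {a - a' : a, a' ∈ A}.
Compute a - a' for each ordered pair (a, a'):
a = -1: -1--1=0, -1-5=-6, -1-6=-7, -1-8=-9
a = 5: 5--1=6, 5-5=0, 5-6=-1, 5-8=-3
a = 6: 6--1=7, 6-5=1, 6-6=0, 6-8=-2
a = 8: 8--1=9, 8-5=3, 8-6=2, 8-8=0
Collecting distinct values (and noting 0 appears from a-a):
A - A = {-9, -7, -6, -3, -2, -1, 0, 1, 2, 3, 6, 7, 9}
|A - A| = 13

A - A = {-9, -7, -6, -3, -2, -1, 0, 1, 2, 3, 6, 7, 9}


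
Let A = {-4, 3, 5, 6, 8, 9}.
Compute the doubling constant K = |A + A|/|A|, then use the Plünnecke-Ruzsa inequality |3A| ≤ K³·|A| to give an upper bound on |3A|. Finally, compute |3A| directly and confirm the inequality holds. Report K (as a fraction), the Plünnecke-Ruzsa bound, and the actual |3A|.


|A| = 6.
Step 1: Compute A + A by enumerating all 36 pairs.
A + A = {-8, -1, 1, 2, 4, 5, 6, 8, 9, 10, 11, 12, 13, 14, 15, 16, 17, 18}, so |A + A| = 18.
Step 2: Doubling constant K = |A + A|/|A| = 18/6 = 18/6 ≈ 3.0000.
Step 3: Plünnecke-Ruzsa gives |3A| ≤ K³·|A| = (3.0000)³ · 6 ≈ 162.0000.
Step 4: Compute 3A = A + A + A directly by enumerating all triples (a,b,c) ∈ A³; |3A| = 31.
Step 5: Check 31 ≤ 162.0000? Yes ✓.

K = 18/6, Plünnecke-Ruzsa bound K³|A| ≈ 162.0000, |3A| = 31, inequality holds.


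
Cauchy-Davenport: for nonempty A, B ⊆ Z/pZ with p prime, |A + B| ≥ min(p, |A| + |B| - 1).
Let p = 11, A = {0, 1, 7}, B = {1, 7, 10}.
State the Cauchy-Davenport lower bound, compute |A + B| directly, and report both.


Cauchy-Davenport: |A + B| ≥ min(p, |A| + |B| - 1) for A, B nonempty in Z/pZ.
|A| = 3, |B| = 3, p = 11.
CD lower bound = min(11, 3 + 3 - 1) = min(11, 5) = 5.
Compute A + B mod 11 directly:
a = 0: 0+1=1, 0+7=7, 0+10=10
a = 1: 1+1=2, 1+7=8, 1+10=0
a = 7: 7+1=8, 7+7=3, 7+10=6
A + B = {0, 1, 2, 3, 6, 7, 8, 10}, so |A + B| = 8.
Verify: 8 ≥ 5? Yes ✓.

CD lower bound = 5, actual |A + B| = 8.


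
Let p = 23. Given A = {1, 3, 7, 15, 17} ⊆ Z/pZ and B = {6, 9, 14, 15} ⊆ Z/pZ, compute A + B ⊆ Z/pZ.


Work in Z/23Z: reduce every sum a + b modulo 23.
Enumerate all 20 pairs:
a = 1: 1+6=7, 1+9=10, 1+14=15, 1+15=16
a = 3: 3+6=9, 3+9=12, 3+14=17, 3+15=18
a = 7: 7+6=13, 7+9=16, 7+14=21, 7+15=22
a = 15: 15+6=21, 15+9=1, 15+14=6, 15+15=7
a = 17: 17+6=0, 17+9=3, 17+14=8, 17+15=9
Distinct residues collected: {0, 1, 3, 6, 7, 8, 9, 10, 12, 13, 15, 16, 17, 18, 21, 22}
|A + B| = 16 (out of 23 total residues).

A + B = {0, 1, 3, 6, 7, 8, 9, 10, 12, 13, 15, 16, 17, 18, 21, 22}


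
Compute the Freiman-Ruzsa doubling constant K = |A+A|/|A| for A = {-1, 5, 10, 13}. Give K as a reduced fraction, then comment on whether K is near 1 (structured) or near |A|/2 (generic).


|A| = 4.
Compute A + A by enumerating all 16 pairs.
A + A = {-2, 4, 9, 10, 12, 15, 18, 20, 23, 26}, so |A + A| = 10.
K = |A + A| / |A| = 10/4 = 5/2 ≈ 2.5000.
Reference: AP of size 4 gives K = 7/4 ≈ 1.7500; a fully generic set of size 4 gives K ≈ 2.5000.

|A| = 4, |A + A| = 10, K = 10/4 = 5/2.


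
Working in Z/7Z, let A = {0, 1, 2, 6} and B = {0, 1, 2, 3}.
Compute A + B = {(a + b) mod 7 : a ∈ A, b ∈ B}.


Work in Z/7Z: reduce every sum a + b modulo 7.
Enumerate all 16 pairs:
a = 0: 0+0=0, 0+1=1, 0+2=2, 0+3=3
a = 1: 1+0=1, 1+1=2, 1+2=3, 1+3=4
a = 2: 2+0=2, 2+1=3, 2+2=4, 2+3=5
a = 6: 6+0=6, 6+1=0, 6+2=1, 6+3=2
Distinct residues collected: {0, 1, 2, 3, 4, 5, 6}
|A + B| = 7 (out of 7 total residues).

A + B = {0, 1, 2, 3, 4, 5, 6}


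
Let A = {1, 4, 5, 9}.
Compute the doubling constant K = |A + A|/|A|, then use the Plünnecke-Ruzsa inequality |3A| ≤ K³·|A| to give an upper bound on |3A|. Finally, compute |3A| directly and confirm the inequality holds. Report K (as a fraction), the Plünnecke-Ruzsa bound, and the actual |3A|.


|A| = 4.
Step 1: Compute A + A by enumerating all 16 pairs.
A + A = {2, 5, 6, 8, 9, 10, 13, 14, 18}, so |A + A| = 9.
Step 2: Doubling constant K = |A + A|/|A| = 9/4 = 9/4 ≈ 2.2500.
Step 3: Plünnecke-Ruzsa gives |3A| ≤ K³·|A| = (2.2500)³ · 4 ≈ 45.5625.
Step 4: Compute 3A = A + A + A directly by enumerating all triples (a,b,c) ∈ A³; |3A| = 16.
Step 5: Check 16 ≤ 45.5625? Yes ✓.

K = 9/4, Plünnecke-Ruzsa bound K³|A| ≈ 45.5625, |3A| = 16, inequality holds.


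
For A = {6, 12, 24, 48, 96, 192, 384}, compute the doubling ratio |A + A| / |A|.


|A| = 7.
Compute A + A by enumerating all 49 pairs.
A + A = {12, 18, 24, 30, 36, 48, 54, 60, 72, 96, 102, 108, 120, 144, 192, 198, 204, 216, 240, 288, 384, 390, 396, 408, 432, 480, 576, 768}, so |A + A| = 28.
K = |A + A| / |A| = 28/7 = 4/1 ≈ 4.0000.
Reference: AP of size 7 gives K = 13/7 ≈ 1.8571; a fully generic set of size 7 gives K ≈ 4.0000.

|A| = 7, |A + A| = 28, K = 28/7 = 4/1.


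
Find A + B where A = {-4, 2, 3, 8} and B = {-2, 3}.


A + B = {a + b : a ∈ A, b ∈ B}.
Enumerate all |A|·|B| = 4·2 = 8 pairs (a, b) and collect distinct sums.
a = -4: -4+-2=-6, -4+3=-1
a = 2: 2+-2=0, 2+3=5
a = 3: 3+-2=1, 3+3=6
a = 8: 8+-2=6, 8+3=11
Collecting distinct sums: A + B = {-6, -1, 0, 1, 5, 6, 11}
|A + B| = 7

A + B = {-6, -1, 0, 1, 5, 6, 11}


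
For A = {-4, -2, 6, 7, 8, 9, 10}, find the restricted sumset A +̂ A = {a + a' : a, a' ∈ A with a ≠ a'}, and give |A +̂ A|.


Restricted sumset: A +̂ A = {a + a' : a ∈ A, a' ∈ A, a ≠ a'}.
Equivalently, take A + A and drop any sum 2a that is achievable ONLY as a + a for a ∈ A (i.e. sums representable only with equal summands).
Enumerate pairs (a, a') with a < a' (symmetric, so each unordered pair gives one sum; this covers all a ≠ a'):
  -4 + -2 = -6
  -4 + 6 = 2
  -4 + 7 = 3
  -4 + 8 = 4
  -4 + 9 = 5
  -4 + 10 = 6
  -2 + 6 = 4
  -2 + 7 = 5
  -2 + 8 = 6
  -2 + 9 = 7
  -2 + 10 = 8
  6 + 7 = 13
  6 + 8 = 14
  6 + 9 = 15
  6 + 10 = 16
  7 + 8 = 15
  7 + 9 = 16
  7 + 10 = 17
  8 + 9 = 17
  8 + 10 = 18
  9 + 10 = 19
Collected distinct sums: {-6, 2, 3, 4, 5, 6, 7, 8, 13, 14, 15, 16, 17, 18, 19}
|A +̂ A| = 15
(Reference bound: |A +̂ A| ≥ 2|A| - 3 for |A| ≥ 2, with |A| = 7 giving ≥ 11.)

|A +̂ A| = 15


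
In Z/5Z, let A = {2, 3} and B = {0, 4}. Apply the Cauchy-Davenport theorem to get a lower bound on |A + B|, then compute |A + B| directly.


Cauchy-Davenport: |A + B| ≥ min(p, |A| + |B| - 1) for A, B nonempty in Z/pZ.
|A| = 2, |B| = 2, p = 5.
CD lower bound = min(5, 2 + 2 - 1) = min(5, 3) = 3.
Compute A + B mod 5 directly:
a = 2: 2+0=2, 2+4=1
a = 3: 3+0=3, 3+4=2
A + B = {1, 2, 3}, so |A + B| = 3.
Verify: 3 ≥ 3? Yes ✓.

CD lower bound = 3, actual |A + B| = 3.


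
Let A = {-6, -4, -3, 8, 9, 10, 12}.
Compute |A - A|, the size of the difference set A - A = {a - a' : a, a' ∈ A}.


A - A = {a - a' : a, a' ∈ A}; |A| = 7.
Bounds: 2|A|-1 ≤ |A - A| ≤ |A|² - |A| + 1, i.e. 13 ≤ |A - A| ≤ 43.
Note: 0 ∈ A - A always (from a - a). The set is symmetric: if d ∈ A - A then -d ∈ A - A.
Enumerate nonzero differences d = a - a' with a > a' (then include -d):
Positive differences: {1, 2, 3, 4, 11, 12, 13, 14, 15, 16, 18}
Full difference set: {0} ∪ (positive diffs) ∪ (negative diffs).
|A - A| = 1 + 2·11 = 23 (matches direct enumeration: 23).

|A - A| = 23


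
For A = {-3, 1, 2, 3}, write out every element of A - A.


A - A = {a - a' : a, a' ∈ A}.
Compute a - a' for each ordered pair (a, a'):
a = -3: -3--3=0, -3-1=-4, -3-2=-5, -3-3=-6
a = 1: 1--3=4, 1-1=0, 1-2=-1, 1-3=-2
a = 2: 2--3=5, 2-1=1, 2-2=0, 2-3=-1
a = 3: 3--3=6, 3-1=2, 3-2=1, 3-3=0
Collecting distinct values (and noting 0 appears from a-a):
A - A = {-6, -5, -4, -2, -1, 0, 1, 2, 4, 5, 6}
|A - A| = 11

A - A = {-6, -5, -4, -2, -1, 0, 1, 2, 4, 5, 6}


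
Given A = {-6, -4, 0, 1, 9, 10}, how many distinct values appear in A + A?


A + A = {a + a' : a, a' ∈ A}; |A| = 6.
General bounds: 2|A| - 1 ≤ |A + A| ≤ |A|(|A|+1)/2, i.e. 11 ≤ |A + A| ≤ 21.
Lower bound 2|A|-1 is attained iff A is an arithmetic progression.
Enumerate sums a + a' for a ≤ a' (symmetric, so this suffices):
a = -6: -6+-6=-12, -6+-4=-10, -6+0=-6, -6+1=-5, -6+9=3, -6+10=4
a = -4: -4+-4=-8, -4+0=-4, -4+1=-3, -4+9=5, -4+10=6
a = 0: 0+0=0, 0+1=1, 0+9=9, 0+10=10
a = 1: 1+1=2, 1+9=10, 1+10=11
a = 9: 9+9=18, 9+10=19
a = 10: 10+10=20
Distinct sums: {-12, -10, -8, -6, -5, -4, -3, 0, 1, 2, 3, 4, 5, 6, 9, 10, 11, 18, 19, 20}
|A + A| = 20

|A + A| = 20


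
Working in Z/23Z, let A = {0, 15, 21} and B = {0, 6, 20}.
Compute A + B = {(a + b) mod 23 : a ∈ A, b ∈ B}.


Work in Z/23Z: reduce every sum a + b modulo 23.
Enumerate all 9 pairs:
a = 0: 0+0=0, 0+6=6, 0+20=20
a = 15: 15+0=15, 15+6=21, 15+20=12
a = 21: 21+0=21, 21+6=4, 21+20=18
Distinct residues collected: {0, 4, 6, 12, 15, 18, 20, 21}
|A + B| = 8 (out of 23 total residues).

A + B = {0, 4, 6, 12, 15, 18, 20, 21}


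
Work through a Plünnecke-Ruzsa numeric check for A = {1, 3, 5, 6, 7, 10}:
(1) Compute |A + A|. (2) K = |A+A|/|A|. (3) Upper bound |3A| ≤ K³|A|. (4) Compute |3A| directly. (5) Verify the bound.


|A| = 6.
Step 1: Compute A + A by enumerating all 36 pairs.
A + A = {2, 4, 6, 7, 8, 9, 10, 11, 12, 13, 14, 15, 16, 17, 20}, so |A + A| = 15.
Step 2: Doubling constant K = |A + A|/|A| = 15/6 = 15/6 ≈ 2.5000.
Step 3: Plünnecke-Ruzsa gives |3A| ≤ K³·|A| = (2.5000)³ · 6 ≈ 93.7500.
Step 4: Compute 3A = A + A + A directly by enumerating all triples (a,b,c) ∈ A³; |3A| = 24.
Step 5: Check 24 ≤ 93.7500? Yes ✓.

K = 15/6, Plünnecke-Ruzsa bound K³|A| ≈ 93.7500, |3A| = 24, inequality holds.


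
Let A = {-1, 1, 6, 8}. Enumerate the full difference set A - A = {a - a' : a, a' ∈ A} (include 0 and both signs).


A - A = {a - a' : a, a' ∈ A}.
Compute a - a' for each ordered pair (a, a'):
a = -1: -1--1=0, -1-1=-2, -1-6=-7, -1-8=-9
a = 1: 1--1=2, 1-1=0, 1-6=-5, 1-8=-7
a = 6: 6--1=7, 6-1=5, 6-6=0, 6-8=-2
a = 8: 8--1=9, 8-1=7, 8-6=2, 8-8=0
Collecting distinct values (and noting 0 appears from a-a):
A - A = {-9, -7, -5, -2, 0, 2, 5, 7, 9}
|A - A| = 9

A - A = {-9, -7, -5, -2, 0, 2, 5, 7, 9}


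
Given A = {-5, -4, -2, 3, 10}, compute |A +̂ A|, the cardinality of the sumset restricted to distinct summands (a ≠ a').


Restricted sumset: A +̂ A = {a + a' : a ∈ A, a' ∈ A, a ≠ a'}.
Equivalently, take A + A and drop any sum 2a that is achievable ONLY as a + a for a ∈ A (i.e. sums representable only with equal summands).
Enumerate pairs (a, a') with a < a' (symmetric, so each unordered pair gives one sum; this covers all a ≠ a'):
  -5 + -4 = -9
  -5 + -2 = -7
  -5 + 3 = -2
  -5 + 10 = 5
  -4 + -2 = -6
  -4 + 3 = -1
  -4 + 10 = 6
  -2 + 3 = 1
  -2 + 10 = 8
  3 + 10 = 13
Collected distinct sums: {-9, -7, -6, -2, -1, 1, 5, 6, 8, 13}
|A +̂ A| = 10
(Reference bound: |A +̂ A| ≥ 2|A| - 3 for |A| ≥ 2, with |A| = 5 giving ≥ 7.)

|A +̂ A| = 10


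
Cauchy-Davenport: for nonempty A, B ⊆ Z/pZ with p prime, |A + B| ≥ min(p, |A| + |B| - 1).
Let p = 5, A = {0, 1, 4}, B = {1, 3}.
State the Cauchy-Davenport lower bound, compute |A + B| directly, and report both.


Cauchy-Davenport: |A + B| ≥ min(p, |A| + |B| - 1) for A, B nonempty in Z/pZ.
|A| = 3, |B| = 2, p = 5.
CD lower bound = min(5, 3 + 2 - 1) = min(5, 4) = 4.
Compute A + B mod 5 directly:
a = 0: 0+1=1, 0+3=3
a = 1: 1+1=2, 1+3=4
a = 4: 4+1=0, 4+3=2
A + B = {0, 1, 2, 3, 4}, so |A + B| = 5.
Verify: 5 ≥ 4? Yes ✓.

CD lower bound = 4, actual |A + B| = 5.


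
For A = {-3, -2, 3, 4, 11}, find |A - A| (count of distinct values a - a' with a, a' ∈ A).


A - A = {a - a' : a, a' ∈ A}; |A| = 5.
Bounds: 2|A|-1 ≤ |A - A| ≤ |A|² - |A| + 1, i.e. 9 ≤ |A - A| ≤ 21.
Note: 0 ∈ A - A always (from a - a). The set is symmetric: if d ∈ A - A then -d ∈ A - A.
Enumerate nonzero differences d = a - a' with a > a' (then include -d):
Positive differences: {1, 5, 6, 7, 8, 13, 14}
Full difference set: {0} ∪ (positive diffs) ∪ (negative diffs).
|A - A| = 1 + 2·7 = 15 (matches direct enumeration: 15).

|A - A| = 15


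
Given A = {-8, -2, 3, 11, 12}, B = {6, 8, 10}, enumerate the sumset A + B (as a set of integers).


A + B = {a + b : a ∈ A, b ∈ B}.
Enumerate all |A|·|B| = 5·3 = 15 pairs (a, b) and collect distinct sums.
a = -8: -8+6=-2, -8+8=0, -8+10=2
a = -2: -2+6=4, -2+8=6, -2+10=8
a = 3: 3+6=9, 3+8=11, 3+10=13
a = 11: 11+6=17, 11+8=19, 11+10=21
a = 12: 12+6=18, 12+8=20, 12+10=22
Collecting distinct sums: A + B = {-2, 0, 2, 4, 6, 8, 9, 11, 13, 17, 18, 19, 20, 21, 22}
|A + B| = 15

A + B = {-2, 0, 2, 4, 6, 8, 9, 11, 13, 17, 18, 19, 20, 21, 22}


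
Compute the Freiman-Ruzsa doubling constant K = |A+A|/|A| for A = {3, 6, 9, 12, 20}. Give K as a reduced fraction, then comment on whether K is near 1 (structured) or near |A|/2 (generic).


|A| = 5.
Compute A + A by enumerating all 25 pairs.
A + A = {6, 9, 12, 15, 18, 21, 23, 24, 26, 29, 32, 40}, so |A + A| = 12.
K = |A + A| / |A| = 12/5 (already in lowest terms) ≈ 2.4000.
Reference: AP of size 5 gives K = 9/5 ≈ 1.8000; a fully generic set of size 5 gives K ≈ 3.0000.

|A| = 5, |A + A| = 12, K = 12/5.


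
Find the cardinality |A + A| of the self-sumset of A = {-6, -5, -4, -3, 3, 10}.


A + A = {a + a' : a, a' ∈ A}; |A| = 6.
General bounds: 2|A| - 1 ≤ |A + A| ≤ |A|(|A|+1)/2, i.e. 11 ≤ |A + A| ≤ 21.
Lower bound 2|A|-1 is attained iff A is an arithmetic progression.
Enumerate sums a + a' for a ≤ a' (symmetric, so this suffices):
a = -6: -6+-6=-12, -6+-5=-11, -6+-4=-10, -6+-3=-9, -6+3=-3, -6+10=4
a = -5: -5+-5=-10, -5+-4=-9, -5+-3=-8, -5+3=-2, -5+10=5
a = -4: -4+-4=-8, -4+-3=-7, -4+3=-1, -4+10=6
a = -3: -3+-3=-6, -3+3=0, -3+10=7
a = 3: 3+3=6, 3+10=13
a = 10: 10+10=20
Distinct sums: {-12, -11, -10, -9, -8, -7, -6, -3, -2, -1, 0, 4, 5, 6, 7, 13, 20}
|A + A| = 17

|A + A| = 17


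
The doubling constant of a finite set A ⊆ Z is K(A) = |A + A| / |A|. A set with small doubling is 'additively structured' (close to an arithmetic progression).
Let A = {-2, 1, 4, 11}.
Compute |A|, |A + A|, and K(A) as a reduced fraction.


|A| = 4.
Compute A + A by enumerating all 16 pairs.
A + A = {-4, -1, 2, 5, 8, 9, 12, 15, 22}, so |A + A| = 9.
K = |A + A| / |A| = 9/4 (already in lowest terms) ≈ 2.2500.
Reference: AP of size 4 gives K = 7/4 ≈ 1.7500; a fully generic set of size 4 gives K ≈ 2.5000.

|A| = 4, |A + A| = 9, K = 9/4.


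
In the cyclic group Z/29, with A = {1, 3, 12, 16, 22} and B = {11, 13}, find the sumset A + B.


Work in Z/29Z: reduce every sum a + b modulo 29.
Enumerate all 10 pairs:
a = 1: 1+11=12, 1+13=14
a = 3: 3+11=14, 3+13=16
a = 12: 12+11=23, 12+13=25
a = 16: 16+11=27, 16+13=0
a = 22: 22+11=4, 22+13=6
Distinct residues collected: {0, 4, 6, 12, 14, 16, 23, 25, 27}
|A + B| = 9 (out of 29 total residues).

A + B = {0, 4, 6, 12, 14, 16, 23, 25, 27}


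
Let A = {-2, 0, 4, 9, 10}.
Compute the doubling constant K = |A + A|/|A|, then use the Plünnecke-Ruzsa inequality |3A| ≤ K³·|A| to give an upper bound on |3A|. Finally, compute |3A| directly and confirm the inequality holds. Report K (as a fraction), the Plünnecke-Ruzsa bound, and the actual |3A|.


|A| = 5.
Step 1: Compute A + A by enumerating all 25 pairs.
A + A = {-4, -2, 0, 2, 4, 7, 8, 9, 10, 13, 14, 18, 19, 20}, so |A + A| = 14.
Step 2: Doubling constant K = |A + A|/|A| = 14/5 = 14/5 ≈ 2.8000.
Step 3: Plünnecke-Ruzsa gives |3A| ≤ K³·|A| = (2.8000)³ · 5 ≈ 109.7600.
Step 4: Compute 3A = A + A + A directly by enumerating all triples (a,b,c) ∈ A³; |3A| = 28.
Step 5: Check 28 ≤ 109.7600? Yes ✓.

K = 14/5, Plünnecke-Ruzsa bound K³|A| ≈ 109.7600, |3A| = 28, inequality holds.


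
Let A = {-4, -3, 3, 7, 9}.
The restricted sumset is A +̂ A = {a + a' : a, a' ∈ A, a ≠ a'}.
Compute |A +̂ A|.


Restricted sumset: A +̂ A = {a + a' : a ∈ A, a' ∈ A, a ≠ a'}.
Equivalently, take A + A and drop any sum 2a that is achievable ONLY as a + a for a ∈ A (i.e. sums representable only with equal summands).
Enumerate pairs (a, a') with a < a' (symmetric, so each unordered pair gives one sum; this covers all a ≠ a'):
  -4 + -3 = -7
  -4 + 3 = -1
  -4 + 7 = 3
  -4 + 9 = 5
  -3 + 3 = 0
  -3 + 7 = 4
  -3 + 9 = 6
  3 + 7 = 10
  3 + 9 = 12
  7 + 9 = 16
Collected distinct sums: {-7, -1, 0, 3, 4, 5, 6, 10, 12, 16}
|A +̂ A| = 10
(Reference bound: |A +̂ A| ≥ 2|A| - 3 for |A| ≥ 2, with |A| = 5 giving ≥ 7.)

|A +̂ A| = 10


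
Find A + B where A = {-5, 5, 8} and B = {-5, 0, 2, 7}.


A + B = {a + b : a ∈ A, b ∈ B}.
Enumerate all |A|·|B| = 3·4 = 12 pairs (a, b) and collect distinct sums.
a = -5: -5+-5=-10, -5+0=-5, -5+2=-3, -5+7=2
a = 5: 5+-5=0, 5+0=5, 5+2=7, 5+7=12
a = 8: 8+-5=3, 8+0=8, 8+2=10, 8+7=15
Collecting distinct sums: A + B = {-10, -5, -3, 0, 2, 3, 5, 7, 8, 10, 12, 15}
|A + B| = 12

A + B = {-10, -5, -3, 0, 2, 3, 5, 7, 8, 10, 12, 15}


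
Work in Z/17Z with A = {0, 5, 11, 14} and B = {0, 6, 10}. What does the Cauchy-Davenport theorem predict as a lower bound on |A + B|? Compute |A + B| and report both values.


Cauchy-Davenport: |A + B| ≥ min(p, |A| + |B| - 1) for A, B nonempty in Z/pZ.
|A| = 4, |B| = 3, p = 17.
CD lower bound = min(17, 4 + 3 - 1) = min(17, 6) = 6.
Compute A + B mod 17 directly:
a = 0: 0+0=0, 0+6=6, 0+10=10
a = 5: 5+0=5, 5+6=11, 5+10=15
a = 11: 11+0=11, 11+6=0, 11+10=4
a = 14: 14+0=14, 14+6=3, 14+10=7
A + B = {0, 3, 4, 5, 6, 7, 10, 11, 14, 15}, so |A + B| = 10.
Verify: 10 ≥ 6? Yes ✓.

CD lower bound = 6, actual |A + B| = 10.


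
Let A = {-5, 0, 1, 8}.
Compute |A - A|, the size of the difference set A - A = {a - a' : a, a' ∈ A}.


A - A = {a - a' : a, a' ∈ A}; |A| = 4.
Bounds: 2|A|-1 ≤ |A - A| ≤ |A|² - |A| + 1, i.e. 7 ≤ |A - A| ≤ 13.
Note: 0 ∈ A - A always (from a - a). The set is symmetric: if d ∈ A - A then -d ∈ A - A.
Enumerate nonzero differences d = a - a' with a > a' (then include -d):
Positive differences: {1, 5, 6, 7, 8, 13}
Full difference set: {0} ∪ (positive diffs) ∪ (negative diffs).
|A - A| = 1 + 2·6 = 13 (matches direct enumeration: 13).

|A - A| = 13
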